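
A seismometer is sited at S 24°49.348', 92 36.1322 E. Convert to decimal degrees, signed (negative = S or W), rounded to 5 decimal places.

-24.82247, 92.60220

Latitude: 49.348′ = 0.822467°; total 24.822467
S → negative
λ: 36.1322′ = 0.602203°; total 92.602203
E → positive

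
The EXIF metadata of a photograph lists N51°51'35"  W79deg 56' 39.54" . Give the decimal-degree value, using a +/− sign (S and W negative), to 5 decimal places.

51.85972, -79.94432

φ: 51 + 51/60 + 35/3600 = 51.859722
N → positive
Longitude: 56′ + 39.54″ = 56.65900′; 79 + 56.65900/60 = 79.944317
W ⇒ negate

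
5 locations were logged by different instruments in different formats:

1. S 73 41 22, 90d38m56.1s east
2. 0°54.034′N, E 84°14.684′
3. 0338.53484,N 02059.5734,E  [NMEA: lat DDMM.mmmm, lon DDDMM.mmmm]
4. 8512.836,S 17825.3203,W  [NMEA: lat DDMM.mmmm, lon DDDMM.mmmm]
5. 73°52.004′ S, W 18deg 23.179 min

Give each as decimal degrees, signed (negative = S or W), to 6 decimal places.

Point 1:
  φ: 73 + 41/60 + 22/3600 = 73.6894444
  S ⇒ negate
  Longitude: 90° + 38/60 + 56.1/3600 = 90 + 0.633333 + 0.015583 = 90.6489167
  E → positive
Point 2:
  Latitude: 0 + 54.034/60 = 0.9005667
  N ⇒ keep positive
  Longitude: 84 + 14.684/60 = 84.2447333
  E → positive
Point 3:
  φ: degrees = first 2 digits = 3, minutes = 38.53484; 3 + 38.53484/60 = 3.6422473
  N → positive
  Lon: degrees = first 3 digits = 20, minutes = 59.5734; 20 + 59.5734/60 = 20.9928900
  E ⇒ keep positive
Point 4:
  Latitude: degrees = first 2 digits = 85, minutes = 12.836; 85 + 12.836/60 = 85.2139333
  hemisphere S, so the sign is −
  λ: degrees = first 3 digits = 178, minutes = 25.3203; 178 + 25.3203/60 = 178.4220050
  W ⇒ negate
Point 5:
  φ: 52.004′ = 0.866733°; total 73.8667333
  hemisphere S, so the sign is −
  Lon: 18 + 23.179/60 = 18.3863167
  W → negative

1. -73.689444, 90.648917
2. 0.900567, 84.244733
3. 3.642247, 20.992890
4. -85.213933, -178.422005
5. -73.866733, -18.386317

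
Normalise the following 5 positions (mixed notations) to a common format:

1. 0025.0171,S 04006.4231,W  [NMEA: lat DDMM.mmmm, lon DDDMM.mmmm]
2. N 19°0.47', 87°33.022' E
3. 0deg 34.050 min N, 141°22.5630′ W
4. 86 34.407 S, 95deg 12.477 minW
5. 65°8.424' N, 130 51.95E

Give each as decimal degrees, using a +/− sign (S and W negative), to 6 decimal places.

Point 1:
  Lat: split at 2 digits → 00° and 25.0171′; 0 + 25.0171/60 = 0.4169517
  S ⇒ negate
  Longitude: degrees = first 3 digits = 40, minutes = 6.4231; 40 + 6.4231/60 = 40.1070517
  W ⇒ negate
Point 2:
  φ: 0.47′ = 0.007833°; total 19.0078333
  N → positive
  Lon: 33.022′ = 0.550367°; total 87.5503667
  E → positive
Point 3:
  Latitude: 34.05′ = 0.567500°; total 0.5675000
  N → positive
  λ: 22.563′ = 0.376050°; total 141.3760500
  W ⇒ negate
Point 4:
  Lat: 86 + 34.407/60 = 86.5734500
  hemisphere S, so the sign is −
  λ: 12.477′ = 0.207950°; total 95.2079500
  W ⇒ negate
Point 5:
  Latitude: 8.424′ = 0.140400°; total 65.1404000
  N ⇒ keep positive
  Lon: 130 + 51.95/60 = 130.8658333
  E → positive

1. -0.416952, -40.107052
2. 19.007833, 87.550367
3. 0.567500, -141.376050
4. -86.573450, -95.207950
5. 65.140400, 130.865833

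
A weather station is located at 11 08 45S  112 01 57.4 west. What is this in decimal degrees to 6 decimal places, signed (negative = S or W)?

-11.145833, -112.032611

Latitude: 8′ + 45″ = 8.75000′; 11 + 8.75000/60 = 11.1458333
S ⇒ negate
λ: 112° + 1/60 + 57.4/3600 = 112 + 0.016667 + 0.015944 = 112.0326111
W ⇒ negate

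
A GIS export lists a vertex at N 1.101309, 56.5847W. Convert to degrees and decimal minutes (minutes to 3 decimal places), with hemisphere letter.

φ: 1° + 0.101309 × 60 = 1° 6.07854′
λ: fractional part 0.584700 → 35.08200 minutes

1° 6.079′ N, 56° 35.082′ W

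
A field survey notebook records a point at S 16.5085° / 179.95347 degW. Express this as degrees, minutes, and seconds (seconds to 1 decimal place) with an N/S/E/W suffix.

16°30′30.6″ S, 179°57′12.5″ W

Lat: 0.508500° → 30.51000′; 0.51000 × 60 = 30.600″
Lon: 0.953470 × 60 = 57.20820′ → 57′, remainder × 60 = 12.492″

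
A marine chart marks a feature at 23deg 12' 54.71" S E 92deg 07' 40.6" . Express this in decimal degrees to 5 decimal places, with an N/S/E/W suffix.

φ: 12′ + 54.71″ = 12.91183′; 23 + 12.91183/60 = 23.215197
λ: 92° + 7/60 + 40.6/3600 = 92 + 0.116667 + 0.011278 = 92.127944

23.21520° S, 92.12794° E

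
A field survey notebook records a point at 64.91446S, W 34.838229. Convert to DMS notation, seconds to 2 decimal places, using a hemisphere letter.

64°54′52.06″ S, 34°50′17.62″ W

Latitude: 0.914460° → 54.86760′; 0.86760 × 60 = 52.0560″
Lon: 0.838229 × 60 = 50.29374′ → 50′, remainder × 60 = 17.6244″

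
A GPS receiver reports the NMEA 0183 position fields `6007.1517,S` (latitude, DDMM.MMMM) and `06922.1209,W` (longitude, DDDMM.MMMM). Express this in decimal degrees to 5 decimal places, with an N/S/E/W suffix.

60.11920° S, 69.36868° W

Lat: split at 2 digits → 60° and 7.1517′; 60 + 7.1517/60 = 60.119195
Lon: split at 3 digits → 069° and 22.1209′; 69 + 22.1209/60 = 69.368682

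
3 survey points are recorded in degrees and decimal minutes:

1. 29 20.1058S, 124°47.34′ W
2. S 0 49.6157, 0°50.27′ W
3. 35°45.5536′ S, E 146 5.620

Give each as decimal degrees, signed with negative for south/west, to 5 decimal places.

1. -29.33510, -124.78900
2. -0.82693, -0.83783
3. -35.75923, 146.09367

Point 1:
  Latitude: 29 + 20.1058/60 = 29.335097
  S ⇒ negate
  Longitude: 47.34′ = 0.789000°; total 124.789000
  hemisphere W, so the sign is −
Point 2:
  Latitude: 0 + 49.6157/60 = 0.826928
  S → negative
  Lon: 50.27′ = 0.837833°; total 0.837833
  W ⇒ negate
Point 3:
  Latitude: 35 + 45.5536/60 = 35.759227
  hemisphere S, so the sign is −
  λ: 146 + 5.62/60 = 146.093667
  E ⇒ keep positive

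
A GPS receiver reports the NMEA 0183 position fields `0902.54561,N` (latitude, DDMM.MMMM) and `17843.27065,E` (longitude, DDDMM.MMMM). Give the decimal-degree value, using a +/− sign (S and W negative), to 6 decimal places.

9.042427, 178.721178

Latitude: split at 2 digits → 09° and 2.54561′; 9 + 2.54561/60 = 9.0424268
N ⇒ keep positive
Lon: degrees = first 3 digits = 178, minutes = 43.27065; 178 + 43.27065/60 = 178.7211775
E → positive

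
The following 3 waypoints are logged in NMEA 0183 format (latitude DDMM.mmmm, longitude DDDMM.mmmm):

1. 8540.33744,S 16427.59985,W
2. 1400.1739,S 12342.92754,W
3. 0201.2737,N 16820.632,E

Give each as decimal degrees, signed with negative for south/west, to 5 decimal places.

1. -85.67229, -164.46000
2. -14.00290, -123.71546
3. 2.02123, 168.34387

Point 1:
  Lat: split at 2 digits → 85° and 40.33744′; 85 + 40.33744/60 = 85.672291
  S ⇒ negate
  λ: split at 3 digits → 164° and 27.59985′; 164 + 27.59985/60 = 164.459998
  W ⇒ negate
Point 2:
  Lat: split at 2 digits → 14° and 0.1739′; 14 + 0.1739/60 = 14.002898
  hemisphere S, so the sign is −
  λ: degrees = first 3 digits = 123, minutes = 42.92754; 123 + 42.92754/60 = 123.715459
  W → negative
Point 3:
  Lat: degrees = first 2 digits = 2, minutes = 1.2737; 2 + 1.2737/60 = 2.021228
  N → positive
  λ: degrees = first 3 digits = 168, minutes = 20.632; 168 + 20.632/60 = 168.343867
  E → positive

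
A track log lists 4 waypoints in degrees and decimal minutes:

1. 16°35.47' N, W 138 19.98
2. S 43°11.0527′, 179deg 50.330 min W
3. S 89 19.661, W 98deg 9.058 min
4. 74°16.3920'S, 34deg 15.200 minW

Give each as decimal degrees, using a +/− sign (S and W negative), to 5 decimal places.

Point 1:
  Latitude: 35.47′ = 0.591167°; total 16.591167
  N ⇒ keep positive
  λ: 138 + 19.98/60 = 138.333000
  W ⇒ negate
Point 2:
  φ: 43 + 11.0527/60 = 43.184212
  S → negative
  Longitude: 50.33′ = 0.838833°; total 179.838833
  W → negative
Point 3:
  Lat: 89 + 19.661/60 = 89.327683
  hemisphere S, so the sign is −
  λ: 98 + 9.058/60 = 98.150967
  W ⇒ negate
Point 4:
  Lat: 74 + 16.392/60 = 74.273200
  S ⇒ negate
  Longitude: 34 + 15.2/60 = 34.253333
  hemisphere W, so the sign is −

1. 16.59117, -138.33300
2. -43.18421, -179.83883
3. -89.32768, -98.15097
4. -74.27320, -34.25333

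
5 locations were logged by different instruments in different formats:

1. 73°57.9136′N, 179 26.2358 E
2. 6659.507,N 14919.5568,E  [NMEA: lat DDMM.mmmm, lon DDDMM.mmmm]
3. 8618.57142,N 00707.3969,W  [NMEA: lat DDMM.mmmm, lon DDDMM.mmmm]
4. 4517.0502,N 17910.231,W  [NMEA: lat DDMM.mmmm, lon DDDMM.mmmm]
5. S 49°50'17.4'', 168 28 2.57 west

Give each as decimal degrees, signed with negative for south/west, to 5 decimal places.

1. 73.96523, 179.43726
2. 66.99178, 149.32595
3. 86.30952, -7.12328
4. 45.28417, -179.17052
5. -49.83817, -168.46738

Point 1:
  Lat: 57.9136′ = 0.965227°; total 73.965227
  N → positive
  λ: 179 + 26.2358/60 = 179.437263
  E ⇒ keep positive
Point 2:
  Lat: degrees = first 2 digits = 66, minutes = 59.507; 66 + 59.507/60 = 66.991783
  N ⇒ keep positive
  λ: degrees = first 3 digits = 149, minutes = 19.5568; 149 + 19.5568/60 = 149.325947
  E ⇒ keep positive
Point 3:
  φ: degrees = first 2 digits = 86, minutes = 18.57142; 86 + 18.57142/60 = 86.309524
  N → positive
  Lon: degrees = first 3 digits = 7, minutes = 7.3969; 7 + 7.3969/60 = 7.123282
  hemisphere W, so the sign is −
Point 4:
  Lat: split at 2 digits → 45° and 17.0502′; 45 + 17.0502/60 = 45.284170
  N ⇒ keep positive
  Longitude: degrees = first 3 digits = 179, minutes = 10.231; 179 + 10.231/60 = 179.170517
  W → negative
Point 5:
  Latitude: 49 + 50/60 + 17.4/3600 = 49.838167
  hemisphere S, so the sign is −
  Lon: 168° + 28/60 + 2.57/3600 = 168 + 0.466667 + 0.000714 = 168.467381
  W → negative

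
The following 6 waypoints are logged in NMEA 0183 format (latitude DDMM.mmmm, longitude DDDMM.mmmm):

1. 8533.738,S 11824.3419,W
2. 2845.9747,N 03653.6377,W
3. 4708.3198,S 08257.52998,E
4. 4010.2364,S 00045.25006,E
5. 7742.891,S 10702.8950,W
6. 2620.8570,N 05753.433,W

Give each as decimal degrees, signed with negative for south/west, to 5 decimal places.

1. -85.56230, -118.40570
2. 28.76625, -36.89396
3. -47.13866, 82.95883
4. -40.17061, 0.75417
5. -77.71485, -107.04825
6. 26.34762, -57.89055

Point 1:
  Lat: degrees = first 2 digits = 85, minutes = 33.738; 85 + 33.738/60 = 85.562300
  S ⇒ negate
  Lon: split at 3 digits → 118° and 24.3419′; 118 + 24.3419/60 = 118.405698
  W → negative
Point 2:
  Latitude: degrees = first 2 digits = 28, minutes = 45.9747; 28 + 45.9747/60 = 28.766245
  N → positive
  Longitude: degrees = first 3 digits = 36, minutes = 53.6377; 36 + 53.6377/60 = 36.893962
  hemisphere W, so the sign is −
Point 3:
  Latitude: split at 2 digits → 47° and 8.3198′; 47 + 8.3198/60 = 47.138663
  hemisphere S, so the sign is −
  Longitude: split at 3 digits → 082° and 57.52998′; 82 + 57.52998/60 = 82.958833
  E ⇒ keep positive
Point 4:
  Latitude: degrees = first 2 digits = 40, minutes = 10.2364; 40 + 10.2364/60 = 40.170607
  S → negative
  Lon: split at 3 digits → 000° and 45.25006′; 0 + 45.25006/60 = 0.754168
  E → positive
Point 5:
  Lat: degrees = first 2 digits = 77, minutes = 42.891; 77 + 42.891/60 = 77.714850
  hemisphere S, so the sign is −
  λ: split at 3 digits → 107° and 2.895′; 107 + 2.895/60 = 107.048250
  W ⇒ negate
Point 6:
  Latitude: degrees = first 2 digits = 26, minutes = 20.857; 26 + 20.857/60 = 26.347617
  N ⇒ keep positive
  Longitude: split at 3 digits → 057° and 53.433′; 57 + 53.433/60 = 57.890550
  hemisphere W, so the sign is −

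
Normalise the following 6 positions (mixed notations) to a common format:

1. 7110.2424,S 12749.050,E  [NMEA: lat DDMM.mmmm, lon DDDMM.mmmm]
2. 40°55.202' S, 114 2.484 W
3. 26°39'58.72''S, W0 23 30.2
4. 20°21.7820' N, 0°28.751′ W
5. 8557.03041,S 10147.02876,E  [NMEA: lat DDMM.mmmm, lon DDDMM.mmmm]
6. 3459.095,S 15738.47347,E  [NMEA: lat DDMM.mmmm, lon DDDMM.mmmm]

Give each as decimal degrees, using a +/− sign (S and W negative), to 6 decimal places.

1. -71.170707, 127.817500
2. -40.920033, -114.041400
3. -26.666311, -0.391722
4. 20.363033, -0.479183
5. -85.950507, 101.783813
6. -34.984917, 157.641225

Point 1:
  φ: split at 2 digits → 71° and 10.2424′; 71 + 10.2424/60 = 71.1707067
  S ⇒ negate
  λ: degrees = first 3 digits = 127, minutes = 49.05; 127 + 49.05/60 = 127.8175000
  E ⇒ keep positive
Point 2:
  Lat: 40 + 55.202/60 = 40.9200333
  S → negative
  λ: 114 + 2.484/60 = 114.0414000
  W ⇒ negate
Point 3:
  φ: 26 + 39/60 + 58.72/3600 = 26.6663111
  hemisphere S, so the sign is −
  Longitude: 0° + 23/60 + 30.2/3600 = 0 + 0.383333 + 0.008389 = 0.3917222
  W → negative
Point 4:
  φ: 21.782′ = 0.363033°; total 20.3630333
  N → positive
  Longitude: 28.751′ = 0.479183°; total 0.4791833
  W ⇒ negate
Point 5:
  φ: split at 2 digits → 85° and 57.03041′; 85 + 57.03041/60 = 85.9505068
  hemisphere S, so the sign is −
  λ: degrees = first 3 digits = 101, minutes = 47.02876; 101 + 47.02876/60 = 101.7838127
  E → positive
Point 6:
  φ: split at 2 digits → 34° and 59.095′; 34 + 59.095/60 = 34.9849167
  hemisphere S, so the sign is −
  λ: degrees = first 3 digits = 157, minutes = 38.47347; 157 + 38.47347/60 = 157.6412245
  E → positive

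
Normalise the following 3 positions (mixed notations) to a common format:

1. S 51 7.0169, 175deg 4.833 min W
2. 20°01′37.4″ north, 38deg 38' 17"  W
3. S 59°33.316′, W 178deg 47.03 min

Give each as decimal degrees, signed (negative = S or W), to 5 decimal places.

Point 1:
  Latitude: 51 + 7.0169/60 = 51.116948
  S → negative
  Lon: 175 + 4.833/60 = 175.080550
  W ⇒ negate
Point 2:
  Latitude: 1′ + 37.4″ = 1.62333′; 20 + 1.62333/60 = 20.027056
  N → positive
  Longitude: 38° + 38/60 + 17/3600 = 38 + 0.633333 + 0.004722 = 38.638056
  hemisphere W, so the sign is −
Point 3:
  Latitude: 59 + 33.316/60 = 59.555267
  S ⇒ negate
  λ: 47.03′ = 0.783833°; total 178.783833
  hemisphere W, so the sign is −

1. -51.11695, -175.08055
2. 20.02706, -38.63806
3. -59.55527, -178.78383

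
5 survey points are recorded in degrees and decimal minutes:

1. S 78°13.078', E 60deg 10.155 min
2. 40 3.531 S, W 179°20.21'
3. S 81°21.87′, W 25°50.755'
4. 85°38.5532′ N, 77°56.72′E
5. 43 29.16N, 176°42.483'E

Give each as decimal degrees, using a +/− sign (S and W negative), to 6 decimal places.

1. -78.217967, 60.169250
2. -40.058850, -179.336833
3. -81.364500, -25.845917
4. 85.642553, 77.945333
5. 43.486000, 176.708050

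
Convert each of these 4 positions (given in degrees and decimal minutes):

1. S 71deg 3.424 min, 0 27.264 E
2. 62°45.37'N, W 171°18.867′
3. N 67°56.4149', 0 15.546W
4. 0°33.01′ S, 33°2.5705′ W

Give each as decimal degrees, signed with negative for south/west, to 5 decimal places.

1. -71.05707, 0.45440
2. 62.75617, -171.31445
3. 67.94025, -0.25910
4. -0.55017, -33.04284

Point 1:
  Lat: 71 + 3.424/60 = 71.057067
  hemisphere S, so the sign is −
  Longitude: 27.264′ = 0.454400°; total 0.454400
  E ⇒ keep positive
Point 2:
  Lat: 62 + 45.37/60 = 62.756167
  N ⇒ keep positive
  λ: 18.867′ = 0.314450°; total 171.314450
  W ⇒ negate
Point 3:
  Lat: 67 + 56.4149/60 = 67.940248
  N → positive
  λ: 0 + 15.546/60 = 0.259100
  W → negative
Point 4:
  Latitude: 33.01′ = 0.550167°; total 0.550167
  S → negative
  Lon: 33 + 2.5705/60 = 33.042842
  hemisphere W, so the sign is −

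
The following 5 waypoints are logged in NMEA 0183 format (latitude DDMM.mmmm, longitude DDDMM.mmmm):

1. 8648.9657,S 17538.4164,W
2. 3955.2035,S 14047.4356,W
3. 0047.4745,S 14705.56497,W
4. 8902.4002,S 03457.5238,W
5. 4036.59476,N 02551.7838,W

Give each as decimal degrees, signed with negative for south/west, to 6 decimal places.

Point 1:
  φ: degrees = first 2 digits = 86, minutes = 48.9657; 86 + 48.9657/60 = 86.8160950
  hemisphere S, so the sign is −
  λ: split at 3 digits → 175° and 38.4164′; 175 + 38.4164/60 = 175.6402733
  hemisphere W, so the sign is −
Point 2:
  Latitude: split at 2 digits → 39° and 55.2035′; 39 + 55.2035/60 = 39.9200583
  S → negative
  λ: degrees = first 3 digits = 140, minutes = 47.4356; 140 + 47.4356/60 = 140.7905933
  hemisphere W, so the sign is −
Point 3:
  Latitude: split at 2 digits → 00° and 47.4745′; 0 + 47.4745/60 = 0.7912417
  hemisphere S, so the sign is −
  Lon: degrees = first 3 digits = 147, minutes = 5.56497; 147 + 5.56497/60 = 147.0927495
  W → negative
Point 4:
  φ: degrees = first 2 digits = 89, minutes = 2.4002; 89 + 2.4002/60 = 89.0400033
  hemisphere S, so the sign is −
  λ: degrees = first 3 digits = 34, minutes = 57.5238; 34 + 57.5238/60 = 34.9587300
  W ⇒ negate
Point 5:
  φ: degrees = first 2 digits = 40, minutes = 36.59476; 40 + 36.59476/60 = 40.6099127
  N ⇒ keep positive
  Lon: degrees = first 3 digits = 25, minutes = 51.7838; 25 + 51.7838/60 = 25.8630633
  W → negative

1. -86.816095, -175.640273
2. -39.920058, -140.790593
3. -0.791242, -147.092750
4. -89.040003, -34.958730
5. 40.609913, -25.863063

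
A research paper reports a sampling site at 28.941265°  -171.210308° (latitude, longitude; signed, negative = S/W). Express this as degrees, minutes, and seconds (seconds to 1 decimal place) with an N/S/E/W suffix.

28°56′28.6″ N, 171°12′37.1″ W

Lat: 0.941265 × 60 = 56.47590′ → 56′, remainder × 60 = 28.554″
Longitude is negative → W; |value| = 171.210308
Lon: 0.210308° → 12.61848′; 0.61848 × 60 = 37.109″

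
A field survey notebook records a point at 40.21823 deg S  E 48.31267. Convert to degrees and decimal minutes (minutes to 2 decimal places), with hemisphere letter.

40° 13.09′ S, 48° 18.76′ E

Latitude: 40° + 0.218230 × 60 = 40° 13.0938′
Lon: fractional part 0.312670 → 18.7602 minutes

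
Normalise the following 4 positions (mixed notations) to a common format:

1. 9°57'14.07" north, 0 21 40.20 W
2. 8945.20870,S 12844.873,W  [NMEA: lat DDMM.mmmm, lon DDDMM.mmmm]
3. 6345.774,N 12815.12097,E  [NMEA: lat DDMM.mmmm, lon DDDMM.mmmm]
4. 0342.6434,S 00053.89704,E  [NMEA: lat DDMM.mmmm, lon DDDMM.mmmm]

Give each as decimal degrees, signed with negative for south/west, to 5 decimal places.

Point 1:
  Lat: 57′ + 14.07″ = 57.23450′; 9 + 57.23450/60 = 9.953908
  N ⇒ keep positive
  Longitude: 0 + 21/60 + 40.2/3600 = 0.361167
  W ⇒ negate
Point 2:
  Latitude: degrees = first 2 digits = 89, minutes = 45.2087; 89 + 45.2087/60 = 89.753478
  S → negative
  λ: split at 3 digits → 128° and 44.873′; 128 + 44.873/60 = 128.747883
  hemisphere W, so the sign is −
Point 3:
  Latitude: split at 2 digits → 63° and 45.774′; 63 + 45.774/60 = 63.762900
  N ⇒ keep positive
  Longitude: split at 3 digits → 128° and 15.12097′; 128 + 15.12097/60 = 128.252016
  E ⇒ keep positive
Point 4:
  Lat: split at 2 digits → 03° and 42.6434′; 3 + 42.6434/60 = 3.710723
  S → negative
  Lon: degrees = first 3 digits = 0, minutes = 53.89704; 0 + 53.89704/60 = 0.898284
  E ⇒ keep positive

1. 9.95391, -0.36117
2. -89.75348, -128.74788
3. 63.76290, 128.25202
4. -3.71072, 0.89828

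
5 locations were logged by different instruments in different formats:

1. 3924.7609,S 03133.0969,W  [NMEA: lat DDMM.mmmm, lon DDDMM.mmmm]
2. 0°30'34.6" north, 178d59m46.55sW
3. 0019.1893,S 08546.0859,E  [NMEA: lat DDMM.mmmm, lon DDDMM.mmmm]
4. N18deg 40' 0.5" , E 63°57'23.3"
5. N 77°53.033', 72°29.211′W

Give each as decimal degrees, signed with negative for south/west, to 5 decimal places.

Point 1:
  Lat: split at 2 digits → 39° and 24.7609′; 39 + 24.7609/60 = 39.412682
  hemisphere S, so the sign is −
  λ: split at 3 digits → 031° and 33.0969′; 31 + 33.0969/60 = 31.551615
  W ⇒ negate
Point 2:
  Lat: 0° + 30/60 + 34.6/3600 = 0 + 0.500000 + 0.009611 = 0.509611
  N ⇒ keep positive
  Lon: 59′ + 46.55″ = 59.77583′; 178 + 59.77583/60 = 178.996264
  hemisphere W, so the sign is −
Point 3:
  φ: degrees = first 2 digits = 0, minutes = 19.1893; 0 + 19.1893/60 = 0.319822
  hemisphere S, so the sign is −
  Longitude: degrees = first 3 digits = 85, minutes = 46.0859; 85 + 46.0859/60 = 85.768098
  E → positive
Point 4:
  Latitude: 18° + 40/60 + 0.5/3600 = 18 + 0.666667 + 0.000139 = 18.666806
  N → positive
  Longitude: 63 + 57/60 + 23.3/3600 = 63.956472
  E → positive
Point 5:
  Lat: 53.033′ = 0.883883°; total 77.883883
  N → positive
  Lon: 72 + 29.211/60 = 72.486850
  hemisphere W, so the sign is −

1. -39.41268, -31.55162
2. 0.50961, -178.99626
3. -0.31982, 85.76810
4. 18.66681, 63.95647
5. 77.88388, -72.48685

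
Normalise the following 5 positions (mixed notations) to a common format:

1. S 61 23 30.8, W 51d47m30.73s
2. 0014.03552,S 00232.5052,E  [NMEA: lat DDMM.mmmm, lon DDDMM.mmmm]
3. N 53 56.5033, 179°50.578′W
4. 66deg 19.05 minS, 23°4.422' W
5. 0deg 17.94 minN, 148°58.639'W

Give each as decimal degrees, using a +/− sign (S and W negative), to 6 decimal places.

Point 1:
  Lat: 61° + 23/60 + 30.8/3600 = 61 + 0.383333 + 0.008556 = 61.3918889
  S ⇒ negate
  λ: 51 + 47/60 + 30.73/3600 = 51.7918694
  W → negative
Point 2:
  Lat: split at 2 digits → 00° and 14.03552′; 0 + 14.03552/60 = 0.2339253
  S → negative
  Lon: split at 3 digits → 002° and 32.5052′; 2 + 32.5052/60 = 2.5417533
  E → positive
Point 3:
  φ: 53 + 56.5033/60 = 53.9417217
  N → positive
  Longitude: 50.578′ = 0.842967°; total 179.8429667
  W ⇒ negate
Point 4:
  φ: 19.05′ = 0.317500°; total 66.3175000
  S → negative
  Longitude: 4.422′ = 0.073700°; total 23.0737000
  hemisphere W, so the sign is −
Point 5:
  Lat: 0 + 17.94/60 = 0.2990000
  N → positive
  Lon: 148 + 58.639/60 = 148.9773167
  hemisphere W, so the sign is −

1. -61.391889, -51.791869
2. -0.233925, 2.541753
3. 53.941722, -179.842967
4. -66.317500, -23.073700
5. 0.299000, -148.977317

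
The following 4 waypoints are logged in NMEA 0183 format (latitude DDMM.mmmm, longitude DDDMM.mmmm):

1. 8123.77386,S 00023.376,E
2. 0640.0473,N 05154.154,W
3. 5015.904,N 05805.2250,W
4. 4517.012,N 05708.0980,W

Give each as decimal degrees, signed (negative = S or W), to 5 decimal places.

Point 1:
  Lat: degrees = first 2 digits = 81, minutes = 23.77386; 81 + 23.77386/60 = 81.396231
  S → negative
  Longitude: split at 3 digits → 000° and 23.376′; 0 + 23.376/60 = 0.389600
  E → positive
Point 2:
  Lat: split at 2 digits → 06° and 40.0473′; 6 + 40.0473/60 = 6.667455
  N → positive
  Longitude: degrees = first 3 digits = 51, minutes = 54.154; 51 + 54.154/60 = 51.902567
  W → negative
Point 3:
  Lat: split at 2 digits → 50° and 15.904′; 50 + 15.904/60 = 50.265067
  N ⇒ keep positive
  λ: degrees = first 3 digits = 58, minutes = 5.225; 58 + 5.225/60 = 58.087083
  W → negative
Point 4:
  Latitude: split at 2 digits → 45° and 17.012′; 45 + 17.012/60 = 45.283533
  N → positive
  Lon: degrees = first 3 digits = 57, minutes = 8.098; 57 + 8.098/60 = 57.134967
  W → negative

1. -81.39623, 0.38960
2. 6.66746, -51.90257
3. 50.26507, -58.08708
4. 45.28353, -57.13497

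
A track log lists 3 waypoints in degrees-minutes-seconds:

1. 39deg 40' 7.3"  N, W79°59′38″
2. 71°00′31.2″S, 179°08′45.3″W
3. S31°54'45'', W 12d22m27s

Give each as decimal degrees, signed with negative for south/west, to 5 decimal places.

1. 39.66869, -79.99389
2. -71.00867, -179.14592
3. -31.91250, -12.37417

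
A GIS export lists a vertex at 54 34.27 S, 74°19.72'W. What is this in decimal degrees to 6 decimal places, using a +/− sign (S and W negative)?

-54.571167, -74.328667

φ: 54 + 34.27/60 = 54.5711667
S ⇒ negate
Longitude: 19.72′ = 0.328667°; total 74.3286667
W ⇒ negate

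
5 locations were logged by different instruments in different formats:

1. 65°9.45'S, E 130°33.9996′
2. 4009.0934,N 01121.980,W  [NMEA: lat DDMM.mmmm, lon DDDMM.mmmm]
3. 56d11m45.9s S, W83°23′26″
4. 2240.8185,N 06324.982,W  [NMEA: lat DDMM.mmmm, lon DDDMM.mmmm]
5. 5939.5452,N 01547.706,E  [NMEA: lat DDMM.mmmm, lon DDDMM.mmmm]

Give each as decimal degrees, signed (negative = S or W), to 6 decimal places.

1. -65.157500, 130.566660
2. 40.151557, -11.366333
3. -56.196083, -83.390556
4. 22.680308, -63.416367
5. 59.659087, 15.795100

Point 1:
  Lat: 9.45′ = 0.157500°; total 65.1575000
  S → negative
  Lon: 33.9996′ = 0.566660°; total 130.5666600
  E → positive
Point 2:
  Lat: degrees = first 2 digits = 40, minutes = 9.0934; 40 + 9.0934/60 = 40.1515567
  N ⇒ keep positive
  Lon: degrees = first 3 digits = 11, minutes = 21.98; 11 + 21.98/60 = 11.3663333
  hemisphere W, so the sign is −
Point 3:
  φ: 11′ + 45.9″ = 11.76500′; 56 + 11.76500/60 = 56.1960833
  hemisphere S, so the sign is −
  Longitude: 83° + 23/60 + 26/3600 = 83 + 0.383333 + 0.007222 = 83.3905556
  W ⇒ negate
Point 4:
  Lat: degrees = first 2 digits = 22, minutes = 40.8185; 22 + 40.8185/60 = 22.6803083
  N ⇒ keep positive
  Lon: split at 3 digits → 063° and 24.982′; 63 + 24.982/60 = 63.4163667
  hemisphere W, so the sign is −
Point 5:
  φ: split at 2 digits → 59° and 39.5452′; 59 + 39.5452/60 = 59.6590867
  N ⇒ keep positive
  Lon: degrees = first 3 digits = 15, minutes = 47.706; 15 + 47.706/60 = 15.7951000
  E → positive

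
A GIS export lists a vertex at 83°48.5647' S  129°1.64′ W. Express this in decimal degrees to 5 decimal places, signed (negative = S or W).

φ: 48.5647′ = 0.809412°; total 83.809412
hemisphere S, so the sign is −
Longitude: 129 + 1.64/60 = 129.027333
W ⇒ negate

-83.80941, -129.02733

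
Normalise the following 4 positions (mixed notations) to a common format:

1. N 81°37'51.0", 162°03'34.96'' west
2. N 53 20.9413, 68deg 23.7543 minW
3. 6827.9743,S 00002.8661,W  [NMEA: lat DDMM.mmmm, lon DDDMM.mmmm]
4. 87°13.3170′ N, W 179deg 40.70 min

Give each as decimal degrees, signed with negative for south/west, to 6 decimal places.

1. 81.630833, -162.059711
2. 53.349022, -68.395905
3. -68.466238, -0.047768
4. 87.221950, -179.678333

Point 1:
  Latitude: 81 + 37/60 + 51/3600 = 81.6308333
  N ⇒ keep positive
  Lon: 3′ + 34.96″ = 3.58267′; 162 + 3.58267/60 = 162.0597111
  W ⇒ negate
Point 2:
  φ: 20.9413′ = 0.349022°; total 53.3490217
  N ⇒ keep positive
  Lon: 23.7543′ = 0.395905°; total 68.3959050
  W ⇒ negate
Point 3:
  Latitude: split at 2 digits → 68° and 27.9743′; 68 + 27.9743/60 = 68.4662383
  hemisphere S, so the sign is −
  Lon: degrees = first 3 digits = 0, minutes = 2.8661; 0 + 2.8661/60 = 0.0477683
  W → negative
Point 4:
  Lat: 13.317′ = 0.221950°; total 87.2219500
  N ⇒ keep positive
  Lon: 179 + 40.7/60 = 179.6783333
  W ⇒ negate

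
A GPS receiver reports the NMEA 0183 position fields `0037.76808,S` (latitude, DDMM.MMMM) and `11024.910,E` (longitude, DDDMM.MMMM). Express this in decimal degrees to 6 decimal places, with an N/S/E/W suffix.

φ: split at 2 digits → 00° and 37.76808′; 0 + 37.76808/60 = 0.6294680
Lon: degrees = first 3 digits = 110, minutes = 24.91; 110 + 24.91/60 = 110.4151667

0.629468° S, 110.415167° E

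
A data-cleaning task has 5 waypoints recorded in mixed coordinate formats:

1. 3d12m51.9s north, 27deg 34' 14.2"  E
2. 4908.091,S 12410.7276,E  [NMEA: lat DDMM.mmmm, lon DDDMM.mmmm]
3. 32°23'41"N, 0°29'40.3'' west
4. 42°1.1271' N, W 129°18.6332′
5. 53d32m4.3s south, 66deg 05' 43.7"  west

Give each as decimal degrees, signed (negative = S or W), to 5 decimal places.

Point 1:
  Latitude: 3 + 12/60 + 51.9/3600 = 3.214417
  N → positive
  Lon: 34′ + 14.2″ = 34.23667′; 27 + 34.23667/60 = 27.570611
  E ⇒ keep positive
Point 2:
  Lat: split at 2 digits → 49° and 8.091′; 49 + 8.091/60 = 49.134850
  S → negative
  λ: degrees = first 3 digits = 124, minutes = 10.7276; 124 + 10.7276/60 = 124.178793
  E ⇒ keep positive
Point 3:
  φ: 23′ + 41″ = 23.68333′; 32 + 23.68333/60 = 32.394722
  N ⇒ keep positive
  λ: 0° + 29/60 + 40.3/3600 = 0 + 0.483333 + 0.011194 = 0.494528
  W → negative
Point 4:
  φ: 1.1271′ = 0.018785°; total 42.018785
  N → positive
  λ: 18.6332′ = 0.310553°; total 129.310553
  W ⇒ negate
Point 5:
  φ: 32′ + 4.3″ = 32.07167′; 53 + 32.07167/60 = 53.534528
  S → negative
  Lon: 66 + 5/60 + 43.7/3600 = 66.095472
  W → negative

1. 3.21442, 27.57061
2. -49.13485, 124.17879
3. 32.39472, -0.49453
4. 42.01879, -129.31055
5. -53.53453, -66.09547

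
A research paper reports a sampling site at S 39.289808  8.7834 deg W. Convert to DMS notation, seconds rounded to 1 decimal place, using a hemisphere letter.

39°17′23.3″ S, 8°47′0.2″ W

Lat: 0.289808° → 17.38848′; 0.38848 × 60 = 23.309″
Lon: 0.783400° → 47.00400′; 0.00400 × 60 = 0.240″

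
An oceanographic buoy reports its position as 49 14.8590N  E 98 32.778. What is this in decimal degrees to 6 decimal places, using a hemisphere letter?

49.247650° N, 98.546300° E

φ: 14.859′ = 0.247650°; total 49.2476500
λ: 32.778′ = 0.546300°; total 98.5463000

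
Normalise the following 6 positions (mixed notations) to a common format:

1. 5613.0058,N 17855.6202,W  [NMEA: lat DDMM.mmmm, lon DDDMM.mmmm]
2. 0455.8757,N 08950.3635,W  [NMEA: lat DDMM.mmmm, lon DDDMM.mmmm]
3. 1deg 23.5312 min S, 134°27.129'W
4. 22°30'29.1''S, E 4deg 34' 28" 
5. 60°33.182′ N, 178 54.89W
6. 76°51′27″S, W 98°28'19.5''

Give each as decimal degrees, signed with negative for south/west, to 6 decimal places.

Point 1:
  Lat: degrees = first 2 digits = 56, minutes = 13.0058; 56 + 13.0058/60 = 56.2167633
  N ⇒ keep positive
  Lon: split at 3 digits → 178° and 55.6202′; 178 + 55.6202/60 = 178.9270033
  W ⇒ negate
Point 2:
  Lat: degrees = first 2 digits = 4, minutes = 55.8757; 4 + 55.8757/60 = 4.9312617
  N → positive
  Lon: degrees = first 3 digits = 89, minutes = 50.3635; 89 + 50.3635/60 = 89.8393917
  hemisphere W, so the sign is −
Point 3:
  φ: 1 + 23.5312/60 = 1.3921867
  S ⇒ negate
  λ: 27.129′ = 0.452150°; total 134.4521500
  W ⇒ negate
Point 4:
  Lat: 30′ + 29.1″ = 30.48500′; 22 + 30.48500/60 = 22.5080833
  S → negative
  Lon: 34′ + 28″ = 34.46667′; 4 + 34.46667/60 = 4.5744444
  E ⇒ keep positive
Point 5:
  Lat: 60 + 33.182/60 = 60.5530333
  N ⇒ keep positive
  Lon: 54.89′ = 0.914833°; total 178.9148333
  W → negative
Point 6:
  Latitude: 76° + 51/60 + 27/3600 = 76 + 0.850000 + 0.007500 = 76.8575000
  S ⇒ negate
  Longitude: 98 + 28/60 + 19.5/3600 = 98.4720833
  W → negative

1. 56.216763, -178.927003
2. 4.931262, -89.839392
3. -1.392187, -134.452150
4. -22.508083, 4.574444
5. 60.553033, -178.914833
6. -76.857500, -98.472083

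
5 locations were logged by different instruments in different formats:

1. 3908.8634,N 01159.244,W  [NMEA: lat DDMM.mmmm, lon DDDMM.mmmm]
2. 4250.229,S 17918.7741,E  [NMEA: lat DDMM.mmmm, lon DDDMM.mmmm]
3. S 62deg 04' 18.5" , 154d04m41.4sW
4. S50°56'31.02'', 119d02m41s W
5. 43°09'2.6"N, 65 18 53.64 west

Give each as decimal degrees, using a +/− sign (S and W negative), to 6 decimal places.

Point 1:
  Lat: split at 2 digits → 39° and 8.8634′; 39 + 8.8634/60 = 39.1477233
  N ⇒ keep positive
  Lon: split at 3 digits → 011° and 59.244′; 11 + 59.244/60 = 11.9874000
  W ⇒ negate
Point 2:
  Lat: degrees = first 2 digits = 42, minutes = 50.229; 42 + 50.229/60 = 42.8371500
  hemisphere S, so the sign is −
  Lon: split at 3 digits → 179° and 18.7741′; 179 + 18.7741/60 = 179.3129017
  E → positive
Point 3:
  Latitude: 62° + 4/60 + 18.5/3600 = 62 + 0.066667 + 0.005139 = 62.0718056
  S ⇒ negate
  Lon: 154 + 4/60 + 41.4/3600 = 154.0781667
  W → negative
Point 4:
  φ: 50° + 56/60 + 31.02/3600 = 50 + 0.933333 + 0.008617 = 50.9419500
  S → negative
  Lon: 2′ + 41″ = 2.68333′; 119 + 2.68333/60 = 119.0447222
  hemisphere W, so the sign is −
Point 5:
  Latitude: 9′ + 2.6″ = 9.04333′; 43 + 9.04333/60 = 43.1507222
  N → positive
  Lon: 65° + 18/60 + 53.64/3600 = 65 + 0.300000 + 0.014900 = 65.3149000
  W ⇒ negate

1. 39.147723, -11.987400
2. -42.837150, 179.312902
3. -62.071806, -154.078167
4. -50.941950, -119.044722
5. 43.150722, -65.314900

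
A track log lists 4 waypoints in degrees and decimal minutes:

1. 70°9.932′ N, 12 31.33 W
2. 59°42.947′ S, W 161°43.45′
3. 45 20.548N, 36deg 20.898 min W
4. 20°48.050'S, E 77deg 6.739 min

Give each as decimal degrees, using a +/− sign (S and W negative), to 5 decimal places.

Point 1:
  Lat: 9.932′ = 0.165533°; total 70.165533
  N ⇒ keep positive
  Lon: 12 + 31.33/60 = 12.522167
  hemisphere W, so the sign is −
Point 2:
  Lat: 59 + 42.947/60 = 59.715783
  S ⇒ negate
  Lon: 161 + 43.45/60 = 161.724167
  W ⇒ negate
Point 3:
  Lat: 20.548′ = 0.342467°; total 45.342467
  N ⇒ keep positive
  Lon: 20.898′ = 0.348300°; total 36.348300
  W → negative
Point 4:
  φ: 20 + 48.05/60 = 20.800833
  hemisphere S, so the sign is −
  Lon: 77 + 6.739/60 = 77.112317
  E ⇒ keep positive

1. 70.16553, -12.52217
2. -59.71578, -161.72417
3. 45.34247, -36.34830
4. -20.80083, 77.11232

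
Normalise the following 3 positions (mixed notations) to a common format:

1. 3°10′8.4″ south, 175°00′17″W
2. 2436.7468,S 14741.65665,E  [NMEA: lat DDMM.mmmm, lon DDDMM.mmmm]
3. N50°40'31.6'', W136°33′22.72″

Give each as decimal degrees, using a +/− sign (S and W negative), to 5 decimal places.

1. -3.16900, -175.00472
2. -24.61245, 147.69428
3. 50.67544, -136.55631

Point 1:
  Lat: 3° + 10/60 + 8.4/3600 = 3 + 0.166667 + 0.002333 = 3.169000
  S ⇒ negate
  Longitude: 0′ + 17″ = 0.28333′; 175 + 0.28333/60 = 175.004722
  hemisphere W, so the sign is −
Point 2:
  Latitude: degrees = first 2 digits = 24, minutes = 36.7468; 24 + 36.7468/60 = 24.612447
  S → negative
  Lon: degrees = first 3 digits = 147, minutes = 41.65665; 147 + 41.65665/60 = 147.694278
  E → positive
Point 3:
  Lat: 40′ + 31.6″ = 40.52667′; 50 + 40.52667/60 = 50.675444
  N ⇒ keep positive
  Lon: 33′ + 22.72″ = 33.37867′; 136 + 33.37867/60 = 136.556311
  W ⇒ negate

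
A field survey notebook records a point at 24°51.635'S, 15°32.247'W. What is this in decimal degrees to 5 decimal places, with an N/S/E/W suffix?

24.86058° S, 15.53745° W

Lat: 51.635′ = 0.860583°; total 24.860583
λ: 32.247′ = 0.537450°; total 15.537450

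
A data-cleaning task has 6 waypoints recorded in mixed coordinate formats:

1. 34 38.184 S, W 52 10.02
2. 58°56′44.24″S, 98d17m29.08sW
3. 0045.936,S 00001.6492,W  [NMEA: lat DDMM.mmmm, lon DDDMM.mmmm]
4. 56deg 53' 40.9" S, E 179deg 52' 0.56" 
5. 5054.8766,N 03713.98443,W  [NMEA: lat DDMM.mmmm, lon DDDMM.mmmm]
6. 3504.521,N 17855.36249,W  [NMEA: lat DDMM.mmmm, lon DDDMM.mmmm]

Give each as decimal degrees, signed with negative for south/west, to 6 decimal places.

Point 1:
  φ: 38.184′ = 0.636400°; total 34.6364000
  S → negative
  Longitude: 52 + 10.02/60 = 52.1670000
  W ⇒ negate
Point 2:
  φ: 58° + 56/60 + 44.24/3600 = 58 + 0.933333 + 0.012289 = 58.9456222
  S → negative
  λ: 98 + 17/60 + 29.08/3600 = 98.2914111
  W ⇒ negate
Point 3:
  φ: degrees = first 2 digits = 0, minutes = 45.936; 0 + 45.936/60 = 0.7656000
  S ⇒ negate
  λ: split at 3 digits → 000° and 1.6492′; 0 + 1.6492/60 = 0.0274867
  W → negative
Point 4:
  Lat: 53′ + 40.9″ = 53.68167′; 56 + 53.68167/60 = 56.8946944
  hemisphere S, so the sign is −
  λ: 179 + 52/60 + 0.56/3600 = 179.8668222
  E ⇒ keep positive
Point 5:
  Lat: split at 2 digits → 50° and 54.8766′; 50 + 54.8766/60 = 50.9146100
  N ⇒ keep positive
  λ: split at 3 digits → 037° and 13.98443′; 37 + 13.98443/60 = 37.2330738
  W ⇒ negate
Point 6:
  φ: degrees = first 2 digits = 35, minutes = 4.521; 35 + 4.521/60 = 35.0753500
  N → positive
  λ: split at 3 digits → 178° and 55.36249′; 178 + 55.36249/60 = 178.9227082
  W ⇒ negate

1. -34.636400, -52.167000
2. -58.945622, -98.291411
3. -0.765600, -0.027487
4. -56.894694, 179.866822
5. 50.914610, -37.233074
6. 35.075350, -178.922708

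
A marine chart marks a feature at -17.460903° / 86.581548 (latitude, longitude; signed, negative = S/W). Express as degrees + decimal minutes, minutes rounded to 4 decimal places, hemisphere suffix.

Latitude is negative → S; |value| = 17.460903
Latitude: 17° + 0.460903 × 60 = 17° 27.654180′
λ: fractional part 0.581548 → 34.892880 minutes

17° 27.6542′ S, 86° 34.8929′ E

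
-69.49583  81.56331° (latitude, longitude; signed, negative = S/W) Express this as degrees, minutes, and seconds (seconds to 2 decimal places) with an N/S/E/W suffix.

Latitude is negative → S; |value| = 69.495830
φ: whole degrees 69; 29.74980′ → 29′ and 44.9880″
Longitude: 0.563310° → 33.79860′; 0.79860 × 60 = 47.9160″

69°29′44.99″ S, 81°33′47.92″ E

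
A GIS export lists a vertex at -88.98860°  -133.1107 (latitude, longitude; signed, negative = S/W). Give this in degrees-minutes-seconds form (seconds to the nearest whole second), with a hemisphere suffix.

88°59′19″ S, 133°06′39″ W

Latitude is negative → S; |value| = 88.988600
φ: 0.988600 × 60 = 59.31600′ → 59′, remainder × 60 = 18.96″
Longitude is negative → W; |value| = 133.110700
Lon: whole degrees 133; 6.64200′ → 6′ and 38.52″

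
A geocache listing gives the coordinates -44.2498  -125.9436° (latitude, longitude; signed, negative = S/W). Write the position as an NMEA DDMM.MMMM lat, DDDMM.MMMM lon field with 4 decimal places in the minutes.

Latitude is negative → S; |value| = 44.249800
Lat: 44° + 0.249800 × 60 = 44° 14.988000′
Longitude is negative → W; |value| = 125.943600
λ: minutes = (125.943600 − 125) × 60 = 56.616000

4414.9880,S / 12556.6160,W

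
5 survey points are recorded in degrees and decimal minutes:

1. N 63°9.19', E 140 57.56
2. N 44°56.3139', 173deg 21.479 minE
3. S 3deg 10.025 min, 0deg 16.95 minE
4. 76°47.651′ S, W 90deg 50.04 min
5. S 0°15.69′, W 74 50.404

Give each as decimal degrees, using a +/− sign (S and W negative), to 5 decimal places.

1. 63.15317, 140.95933
2. 44.93857, 173.35798
3. -3.16708, 0.28250
4. -76.79418, -90.83400
5. -0.26150, -74.84007

Point 1:
  Lat: 9.19′ = 0.153167°; total 63.153167
  N → positive
  λ: 140 + 57.56/60 = 140.959333
  E ⇒ keep positive
Point 2:
  Latitude: 56.3139′ = 0.938565°; total 44.938565
  N → positive
  Longitude: 173 + 21.479/60 = 173.357983
  E → positive
Point 3:
  φ: 10.025′ = 0.167083°; total 3.167083
  S ⇒ negate
  Longitude: 16.95′ = 0.282500°; total 0.282500
  E → positive
Point 4:
  φ: 76 + 47.651/60 = 76.794183
  S → negative
  Lon: 50.04′ = 0.834000°; total 90.834000
  W → negative
Point 5:
  φ: 0 + 15.69/60 = 0.261500
  S ⇒ negate
  Longitude: 74 + 50.404/60 = 74.840067
  W ⇒ negate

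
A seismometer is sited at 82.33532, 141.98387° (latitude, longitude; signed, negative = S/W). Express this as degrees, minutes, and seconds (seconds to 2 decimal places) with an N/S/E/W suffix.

φ: 0.335320° → 20.11920′; 0.11920 × 60 = 7.1520″
Longitude: whole degrees 141; 59.03220′ → 59′ and 1.9320″

82°20′7.15″ N, 141°59′1.93″ E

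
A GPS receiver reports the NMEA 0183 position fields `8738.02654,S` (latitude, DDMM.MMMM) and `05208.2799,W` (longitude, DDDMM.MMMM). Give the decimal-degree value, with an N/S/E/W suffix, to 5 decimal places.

Latitude: degrees = first 2 digits = 87, minutes = 38.02654; 87 + 38.02654/60 = 87.633776
Lon: degrees = first 3 digits = 52, minutes = 8.2799; 52 + 8.2799/60 = 52.137998

87.63378° S, 52.13800° W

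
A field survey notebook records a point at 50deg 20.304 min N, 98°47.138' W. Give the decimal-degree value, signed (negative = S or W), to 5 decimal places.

50.33840, -98.78563

Lat: 50 + 20.304/60 = 50.338400
N → positive
Longitude: 47.138′ = 0.785633°; total 98.785633
hemisphere W, so the sign is −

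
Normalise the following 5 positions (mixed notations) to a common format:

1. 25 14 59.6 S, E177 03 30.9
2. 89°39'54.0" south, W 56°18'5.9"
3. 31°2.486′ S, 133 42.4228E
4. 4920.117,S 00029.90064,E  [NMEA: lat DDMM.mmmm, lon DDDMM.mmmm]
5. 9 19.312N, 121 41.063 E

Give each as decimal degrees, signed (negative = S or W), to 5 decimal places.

1. -25.24989, 177.05858
2. -89.66500, -56.30164
3. -31.04143, 133.70705
4. -49.33528, 0.49834
5. 9.32187, 121.68438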